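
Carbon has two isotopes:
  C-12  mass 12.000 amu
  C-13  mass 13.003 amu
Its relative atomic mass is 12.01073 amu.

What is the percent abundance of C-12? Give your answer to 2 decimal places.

98.93%

Let x be the fractional abundance of C-12; then C-13 has abundance 1 − x.
12.000·x + 13.003·(1 − x) = 12.01073
(12.000 − 13.003)·x = 12.01073 − 13.003
x = -0.99227 / -1.003 = 0.98930 → 98.93% C-12, 1.07% C-13.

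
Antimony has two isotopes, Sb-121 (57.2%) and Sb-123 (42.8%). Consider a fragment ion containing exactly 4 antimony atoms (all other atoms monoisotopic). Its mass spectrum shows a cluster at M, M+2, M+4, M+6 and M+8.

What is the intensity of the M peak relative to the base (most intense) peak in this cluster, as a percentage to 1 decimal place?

29.8%

(0.572 + 0.428)^4 gives M 0.1070, M+2 0.3204, M+4 0.3596, M+6 0.1794, M+8 0.0336; the largest is M+4.
P(M+4) = C(4,2) × 0.572^2 × 0.428^2 = 6 × 0.327184 × 0.183184 = 0.359609 (base)
P(M) = C(4,0) × 0.572^4 × 0.428^0 = 1 × 0.10704937 × 1.0000 = 0.107049
Relative intensity = 0.107049 / 0.359609 × 100 = 29.8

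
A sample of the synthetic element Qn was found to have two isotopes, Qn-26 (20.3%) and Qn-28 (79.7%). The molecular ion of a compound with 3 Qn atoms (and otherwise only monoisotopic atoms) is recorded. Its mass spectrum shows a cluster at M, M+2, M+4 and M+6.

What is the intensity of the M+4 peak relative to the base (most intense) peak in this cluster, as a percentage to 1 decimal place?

76.4%

Term probabilities: M 0.0084, M+2 0.0985, M+4 0.3868, M+6 0.5063. Base peak = M+6.
P(M+6) = C(3,3) × 0.203^0 × 0.797^3 = 1 × 1.0000 × 0.50626157 = 0.506262 (base)
P(M+4) = C(3,2) × 0.203^1 × 0.797^2 = 3 × 0.2030 × 0.635209 = 0.386842
Relative intensity = 0.386842 / 0.506262 × 100 = 76.4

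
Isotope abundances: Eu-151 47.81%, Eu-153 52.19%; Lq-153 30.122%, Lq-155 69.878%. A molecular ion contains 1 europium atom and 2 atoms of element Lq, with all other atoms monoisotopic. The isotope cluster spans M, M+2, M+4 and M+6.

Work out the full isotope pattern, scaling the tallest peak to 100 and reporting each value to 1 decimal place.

Europium pattern (n=1): 0.4781 : 0.5219
Element Lq pattern (n=2): 0.09073349 : 0.42097302 : 0.48829349
Convolve the two distributions (both contribute in 2-u steps):
  M: 0.4781×0.09073349 = 0.043380
  M+2: 0.4781×0.42097302 + 0.5219×0.09073349 = 0.248621
  M+4: 0.4781×0.48829349 + 0.5219×0.42097302 = 0.453159
  M+6: 0.5219×0.48829349 = 0.254840
Scale to base peak (0.453159) = 100: 9.6 : 54.9 : 100.0 : 56.2

9.6 : 54.9 : 100.0 : 56.2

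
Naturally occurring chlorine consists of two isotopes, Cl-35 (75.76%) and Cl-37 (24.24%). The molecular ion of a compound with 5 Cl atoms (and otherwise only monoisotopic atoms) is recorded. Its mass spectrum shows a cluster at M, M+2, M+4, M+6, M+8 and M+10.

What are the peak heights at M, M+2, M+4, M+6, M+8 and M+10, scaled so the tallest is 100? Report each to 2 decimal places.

The 5 Cl atoms are independent, so intensities follow the terms of (0.7576 + 0.2424)^5.
P(M) = 0.7576^5 = 0.249574
P(M+2) = 5 × 0.7576^4 × 0.2424^1 = 0.399266
P(M+4) = 10 × 0.7576^3 × 0.2424^2 = 0.255497
P(M+6) = 10 × 0.7576^2 × 0.2424^3 = 0.081748
P(M+8) = 5 × 0.7576^1 × 0.2424^4 = 0.013078
P(M+10) = 0.2424^5 = 0.000837
The M+2 peak is largest (0.399266); scaling to 100 gives 62.51 : 100.00 : 63.99 : 20.47 : 3.28 : 0.21.

62.51 : 100.00 : 63.99 : 20.47 : 3.28 : 0.21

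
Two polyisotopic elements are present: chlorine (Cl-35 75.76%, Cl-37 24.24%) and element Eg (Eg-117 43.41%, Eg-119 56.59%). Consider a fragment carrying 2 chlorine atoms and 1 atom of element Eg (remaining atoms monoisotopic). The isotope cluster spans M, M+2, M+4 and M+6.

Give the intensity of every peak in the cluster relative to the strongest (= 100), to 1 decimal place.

51.5 : 100.0 : 48.2 : 6.9

Chlorine pattern (n=2): 0.57395776 : 0.36728448 : 0.05875776
Element Eg pattern (n=1): 0.4341 : 0.5659
Convolve the two distributions (both contribute in 2-u steps):
  M: 0.57395776×0.4341 = 0.249155
  M+2: 0.57395776×0.5659 + 0.36728448×0.4341 = 0.484241
  M+4: 0.36728448×0.5659 + 0.05875776×0.4341 = 0.233353
  M+6: 0.05875776×0.5659 = 0.033251
Scale to base peak (0.484241) = 100: 51.5 : 100.0 : 48.2 : 6.9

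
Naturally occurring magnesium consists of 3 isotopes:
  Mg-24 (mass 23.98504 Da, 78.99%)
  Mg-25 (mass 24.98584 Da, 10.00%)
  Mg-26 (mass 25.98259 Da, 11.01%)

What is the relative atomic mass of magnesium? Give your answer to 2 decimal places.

24.31 Da

The abundance-weighted mean is 0.7899 × 23.98504 + 0.1000 × 24.98584 + 0.1101 × 25.98259
= 18.945783 + 2.498584 + 2.860683 = 24.305050 Da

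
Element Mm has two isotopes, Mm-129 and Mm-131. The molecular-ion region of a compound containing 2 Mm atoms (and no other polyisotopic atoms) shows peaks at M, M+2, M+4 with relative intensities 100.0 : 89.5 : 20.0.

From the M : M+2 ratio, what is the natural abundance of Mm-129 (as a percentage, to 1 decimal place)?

Let p = fractional abundance of Mm-129. I(M+2)/I(M) = [C(2,1)·p^1·(1−p)] / p^2 = 2·(1−p)/p = 89.5/100.0 = 0.8950
(1−p)/p = 0.8950/2 = 0.4475  ⇒  p = 1/(1 + 0.4475) = 0.6908
Mm-129: 69.1%, Mm-131: 30.9%.

69.1%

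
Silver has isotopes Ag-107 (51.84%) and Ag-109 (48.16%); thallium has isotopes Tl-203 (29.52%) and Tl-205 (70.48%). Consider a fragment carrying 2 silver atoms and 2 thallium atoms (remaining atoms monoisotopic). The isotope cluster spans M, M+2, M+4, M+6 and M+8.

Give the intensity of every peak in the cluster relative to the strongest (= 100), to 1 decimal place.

Silver pattern (n=2): 0.26873856 : 0.49932288 : 0.23193856
Thallium pattern (n=2): 0.08714304 : 0.41611392 : 0.49674304
Convolve the two distributions (both contribute in 2-u steps):
  M: 0.26873856×0.08714304 = 0.023419
  M+2: 0.26873856×0.41611392 + 0.49932288×0.08714304 = 0.155338
  M+4: 0.26873856×0.49674304 + 0.49932288×0.41611392 + 0.23193856×0.08714304 = 0.361481
  M+6: 0.49932288×0.49674304 + 0.23193856×0.41611392 = 0.344548
  M+8: 0.23193856×0.49674304 = 0.115214
Scale to base peak (0.361481) = 100: 6.5 : 43.0 : 100.0 : 95.3 : 31.9

6.5 : 43.0 : 100.0 : 95.3 : 31.9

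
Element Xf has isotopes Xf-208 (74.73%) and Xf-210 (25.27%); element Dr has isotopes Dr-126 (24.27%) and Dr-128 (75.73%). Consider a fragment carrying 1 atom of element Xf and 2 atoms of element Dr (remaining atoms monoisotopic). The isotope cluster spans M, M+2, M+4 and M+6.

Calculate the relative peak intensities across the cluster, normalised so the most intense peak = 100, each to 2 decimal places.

8.44 : 55.53 : 100.00 : 27.79

Element Xf pattern (n=1): 0.7473 : 0.2527
Element Dr pattern (n=2): 0.05890329 : 0.36759342 : 0.57350329
Convolve the two distributions (both contribute in 2-u steps):
  M: 0.7473×0.05890329 = 0.044018
  M+2: 0.7473×0.36759342 + 0.2527×0.05890329 = 0.289587
  M+4: 0.7473×0.57350329 + 0.2527×0.36759342 = 0.521470
  M+6: 0.2527×0.57350329 = 0.144924
Scale to base peak (0.521470) = 100: 8.44 : 55.53 : 100.00 : 27.79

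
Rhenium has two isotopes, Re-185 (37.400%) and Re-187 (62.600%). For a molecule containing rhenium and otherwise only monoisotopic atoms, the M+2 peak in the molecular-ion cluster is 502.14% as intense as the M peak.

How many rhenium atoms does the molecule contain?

The M+2/M ratio from n Re atoms is n · q/p = n · 0.62600/0.37400.
n = 5.0214 × 0.37400/0.62600 = 3.00 ≈ 3

3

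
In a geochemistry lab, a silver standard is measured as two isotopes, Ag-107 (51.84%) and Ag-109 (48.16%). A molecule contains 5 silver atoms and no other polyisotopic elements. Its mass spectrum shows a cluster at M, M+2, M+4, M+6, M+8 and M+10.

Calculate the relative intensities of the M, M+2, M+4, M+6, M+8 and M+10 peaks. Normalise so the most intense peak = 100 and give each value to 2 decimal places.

11.59 : 53.82 : 100.00 : 92.90 : 43.15 : 8.02

The 5 Ag atoms are independent, so intensities follow the terms of (0.5184 + 0.4816)^5.
P(M) = 0.5184^5 = 0.037439
P(M+2) = 5 × 0.5184^4 × 0.4816^1 = 0.173907
P(M+4) = 10 × 0.5184^3 × 0.4816^2 = 0.323123
P(M+6) = 10 × 0.5184^2 × 0.4816^3 = 0.300185
P(M+8) = 5 × 0.5184^1 × 0.4816^4 = 0.139438
P(M+10) = 0.4816^5 = 0.025908
The M+4 peak is largest (0.323123); scaling to 100 gives 11.59 : 53.82 : 100.00 : 92.90 : 43.15 : 8.02.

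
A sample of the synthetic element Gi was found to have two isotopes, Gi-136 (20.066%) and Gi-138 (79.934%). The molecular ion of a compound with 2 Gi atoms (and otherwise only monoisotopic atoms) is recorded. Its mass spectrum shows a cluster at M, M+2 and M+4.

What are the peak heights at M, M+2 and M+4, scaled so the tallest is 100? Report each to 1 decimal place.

Expanding (0.20066 + 0.79934)^2:
P(M) = 0.20066^2 = 0.040264
P(M+2) = 2 × 0.20066^1 × 0.79934^1 = 0.320791
P(M+4) = 0.79934^2 = 0.638944
The M+4 peak is largest (0.638944); scaling to 100 gives 6.3 : 50.2 : 100.0.

6.3 : 50.2 : 100.0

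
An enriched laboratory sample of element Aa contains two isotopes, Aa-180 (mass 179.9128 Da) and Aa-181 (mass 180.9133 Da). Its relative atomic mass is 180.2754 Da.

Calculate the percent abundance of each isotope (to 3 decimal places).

Writing the weighted mean with unknown fraction x of Aa-180:
179.9128·x + 180.9133·(1 − x) = 180.2754
(179.9128 − 180.9133)·x = 180.2754 − 180.9133
x = -0.6379 / -1.0005 = 0.63758 → 63.758% Aa-180, 36.242% Aa-181.

Aa-180: 63.758%, Aa-181: 36.242%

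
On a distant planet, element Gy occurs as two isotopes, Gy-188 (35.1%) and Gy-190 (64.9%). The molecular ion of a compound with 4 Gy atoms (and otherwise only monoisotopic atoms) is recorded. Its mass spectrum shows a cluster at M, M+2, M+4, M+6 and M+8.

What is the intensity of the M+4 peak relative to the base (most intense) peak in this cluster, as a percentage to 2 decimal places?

Term probabilities: M 0.0152, M+2 0.1123, M+4 0.3114, M+6 0.3838, M+8 0.1774. Base peak = M+6.
P(M+6) = C(4,3) × 0.351^1 × 0.649^3 = 4 × 0.3510 × 0.27335945 = 0.383797 (base)
P(M+4) = C(4,2) × 0.351^2 × 0.649^2 = 6 × 0.123201 × 0.421201 = 0.311354
Relative intensity = 0.311354 / 0.383797 × 100 = 81.12

81.12%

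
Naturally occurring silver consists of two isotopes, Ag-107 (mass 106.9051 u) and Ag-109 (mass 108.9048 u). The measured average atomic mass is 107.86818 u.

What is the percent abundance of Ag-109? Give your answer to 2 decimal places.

Let x be the fractional abundance of Ag-107; then Ag-109 has abundance 1 − x.
106.9051·x + 108.9048·(1 − x) = 107.86818
(106.9051 − 108.9048)·x = 107.86818 − 108.9048
x = -1.03662 / -1.9997 = 0.51839 → 51.84% Ag-107, 48.16% Ag-109.

48.16%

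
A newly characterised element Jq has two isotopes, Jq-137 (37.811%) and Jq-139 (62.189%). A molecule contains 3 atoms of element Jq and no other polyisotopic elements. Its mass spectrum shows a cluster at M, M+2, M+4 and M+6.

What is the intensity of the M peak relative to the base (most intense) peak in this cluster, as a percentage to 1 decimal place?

12.3%

Binomial terms of (0.37811 + 0.62189)^3: M 0.0541, M+2 0.2667, M+4 0.4387, M+6 0.2405 → M+4 is the base peak.
P(M+4) = C(3,2) × 0.37811^1 × 0.62189^2 = 3 × 0.37811 × 0.38674717 = 0.438699 (base)
P(M) = C(3,0) × 0.37811^3 × 0.62189^0 = 1 × 0.05405732 × 1.0000 = 0.054057
Relative intensity = 0.054057 / 0.438699 × 100 = 12.3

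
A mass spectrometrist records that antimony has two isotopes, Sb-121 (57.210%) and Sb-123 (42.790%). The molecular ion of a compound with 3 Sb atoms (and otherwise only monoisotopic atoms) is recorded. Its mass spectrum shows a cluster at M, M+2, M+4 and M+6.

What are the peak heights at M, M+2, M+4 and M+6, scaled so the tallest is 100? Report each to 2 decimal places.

44.57 : 100.00 : 74.79 : 18.65

Each Sb atom is independently Sb-121 (p = 0.57210) or Sb-123 (q = 0.42790); the cluster is the binomial expansion (p + q)^3.
P(M) = 0.57210^3 = 0.187247
P(M+2) = 3 × 0.57210^2 × 0.42790^1 = 0.420153
P(M+4) = 3 × 0.57210^1 × 0.42790^2 = 0.314252
P(M+6) = 0.42790^3 = 0.078348
The M+2 peak is largest (0.420153); scaling to 100 gives 44.57 : 100.00 : 74.79 : 18.65.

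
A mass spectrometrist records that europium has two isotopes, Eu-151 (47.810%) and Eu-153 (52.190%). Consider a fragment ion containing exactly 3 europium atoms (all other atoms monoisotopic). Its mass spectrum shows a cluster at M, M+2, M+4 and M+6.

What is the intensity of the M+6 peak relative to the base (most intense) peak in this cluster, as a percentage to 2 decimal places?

Term probabilities: M 0.1093, M+2 0.3579, M+4 0.3907, M+6 0.1422. Base peak = M+4.
P(M+4) = C(3,2) × 0.47810^1 × 0.52190^2 = 3 × 0.4781 × 0.27237961 = 0.390674 (base)
P(M+6) = C(3,3) × 0.47810^0 × 0.52190^3 = 1 × 1.0000 × 0.14215492 = 0.142155
Relative intensity = 0.142155 / 0.390674 × 100 = 36.39

36.39%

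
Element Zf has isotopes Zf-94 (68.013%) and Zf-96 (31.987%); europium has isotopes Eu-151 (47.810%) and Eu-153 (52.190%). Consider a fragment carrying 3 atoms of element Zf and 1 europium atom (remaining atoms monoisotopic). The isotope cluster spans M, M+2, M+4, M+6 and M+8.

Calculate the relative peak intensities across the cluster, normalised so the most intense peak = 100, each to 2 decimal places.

39.96 : 100.00 : 88.06 : 33.10 : 4.54

Element Zf pattern (n=3): 0.31461237 : 0.44389334 : 0.20876621 : 0.03272808
Europium pattern (n=1): 0.4781 : 0.5219
Convolve the two distributions (both contribute in 2-u steps):
  M: 0.31461237×0.4781 = 0.150416
  M+2: 0.31461237×0.5219 + 0.44389334×0.4781 = 0.376422
  M+4: 0.44389334×0.5219 + 0.20876621×0.4781 = 0.331479
  M+6: 0.20876621×0.5219 + 0.03272808×0.4781 = 0.124602
  M+8: 0.03272808×0.5219 = 0.017081
Scale to base peak (0.376422) = 100: 39.96 : 100.00 : 88.06 : 33.10 : 4.54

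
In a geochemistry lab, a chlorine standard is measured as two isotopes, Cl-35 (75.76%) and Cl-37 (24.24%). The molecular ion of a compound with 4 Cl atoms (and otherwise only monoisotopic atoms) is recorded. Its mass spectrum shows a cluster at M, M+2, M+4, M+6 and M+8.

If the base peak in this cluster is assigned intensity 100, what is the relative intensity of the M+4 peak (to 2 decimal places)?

Binomial terms of (0.7576 + 0.2424)^4: M 0.3294, M+2 0.4216, M+4 0.2023, M+6 0.0432, M+8 0.0035 → M+2 is the base peak.
P(M+2) = C(4,1) × 0.7576^3 × 0.2424^1 = 4 × 0.4348304 × 0.2424 = 0.421612 (base)
P(M+4) = C(4,2) × 0.7576^2 × 0.2424^2 = 6 × 0.57395776 × 0.05875776 = 0.202347
Relative intensity = 0.202347 / 0.421612 × 100 = 47.99

47.99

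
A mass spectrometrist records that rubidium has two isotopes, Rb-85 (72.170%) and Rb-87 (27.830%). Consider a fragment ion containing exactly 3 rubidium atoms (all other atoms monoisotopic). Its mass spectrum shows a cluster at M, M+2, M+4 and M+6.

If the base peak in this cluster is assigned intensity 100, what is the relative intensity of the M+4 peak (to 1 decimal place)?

(0.72170 + 0.27830)^3 gives M 0.3759, M+2 0.4349, M+4 0.1677, M+6 0.0216; the largest is M+2.
P(M+2) = C(3,1) × 0.72170^2 × 0.27830^1 = 3 × 0.52085089 × 0.2783 = 0.434858 (base)
P(M+4) = C(3,2) × 0.72170^1 × 0.27830^2 = 3 × 0.7217 × 0.07745089 = 0.167689
Relative intensity = 0.167689 / 0.434858 × 100 = 38.6

38.6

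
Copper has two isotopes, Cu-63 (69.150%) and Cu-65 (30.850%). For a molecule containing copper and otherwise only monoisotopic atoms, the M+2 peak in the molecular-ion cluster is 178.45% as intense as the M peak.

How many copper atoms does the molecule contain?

With n Cu atoms, P(M+2)/P(M) = C(n,1)·p^(n−1)q / p^n = n·q/p = n · 0.30850/0.69150.
n = 1.7845 × 0.69150/0.30850 = 4.00 ≈ 4

4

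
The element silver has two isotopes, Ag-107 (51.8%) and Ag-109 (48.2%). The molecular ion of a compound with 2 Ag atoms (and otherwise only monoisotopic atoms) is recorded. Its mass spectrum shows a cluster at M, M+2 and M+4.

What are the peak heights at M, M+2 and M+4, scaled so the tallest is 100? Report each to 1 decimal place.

53.7 : 100.0 : 46.5

Expanding (0.518 + 0.482)^2:
P(M) = 0.518^2 = 0.268324
P(M+2) = 2 × 0.518^1 × 0.482^1 = 0.499352
P(M+4) = 0.482^2 = 0.232324
The M+2 peak is largest (0.499352); scaling to 100 gives 53.7 : 100.0 : 46.5.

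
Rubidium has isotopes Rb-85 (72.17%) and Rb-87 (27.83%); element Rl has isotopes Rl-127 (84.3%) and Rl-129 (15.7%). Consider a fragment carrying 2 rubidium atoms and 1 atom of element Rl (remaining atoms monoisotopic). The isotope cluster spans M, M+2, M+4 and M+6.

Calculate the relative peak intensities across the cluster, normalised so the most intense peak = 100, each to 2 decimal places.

100.00 : 95.75 : 29.23 : 2.77

Rubidium pattern (n=2): 0.52085089 : 0.40169822 : 0.07745089
Element Rl pattern (n=1): 0.8430 : 0.1570
Convolve the two distributions (both contribute in 2-u steps):
  M: 0.52085089×0.8430 = 0.439077
  M+2: 0.52085089×0.1570 + 0.40169822×0.8430 = 0.420405
  M+4: 0.40169822×0.1570 + 0.07745089×0.8430 = 0.128358
  M+6: 0.07745089×0.1570 = 0.012160
Scale to base peak (0.439077) = 100: 100.00 : 95.75 : 29.23 : 2.77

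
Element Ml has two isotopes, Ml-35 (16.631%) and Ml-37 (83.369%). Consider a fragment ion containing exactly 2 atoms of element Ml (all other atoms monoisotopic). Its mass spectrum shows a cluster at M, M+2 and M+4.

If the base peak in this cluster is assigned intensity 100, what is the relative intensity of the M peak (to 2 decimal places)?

3.98

Term probabilities: M 0.0277, M+2 0.2773, M+4 0.6950. Base peak = M+4.
P(M+4) = C(2,2) × 0.16631^0 × 0.83369^2 = 1 × 1.0000 × 0.69503902 = 0.695039 (base)
P(M) = C(2,0) × 0.16631^2 × 0.83369^0 = 1 × 0.02765902 × 1.0000 = 0.027659
Relative intensity = 0.027659 / 0.695039 × 100 = 3.98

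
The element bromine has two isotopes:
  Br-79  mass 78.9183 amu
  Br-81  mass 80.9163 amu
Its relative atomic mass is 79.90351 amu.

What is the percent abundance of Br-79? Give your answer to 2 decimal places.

Let x be the fractional abundance of Br-79; then Br-81 has abundance 1 − x.
78.9183·x + 80.9163·(1 − x) = 79.90351
(78.9183 − 80.9163)·x = 79.90351 − 80.9163
x = -1.01279 / -1.9980 = 0.50690 → 50.69% Br-79, 49.31% Br-81.

50.69%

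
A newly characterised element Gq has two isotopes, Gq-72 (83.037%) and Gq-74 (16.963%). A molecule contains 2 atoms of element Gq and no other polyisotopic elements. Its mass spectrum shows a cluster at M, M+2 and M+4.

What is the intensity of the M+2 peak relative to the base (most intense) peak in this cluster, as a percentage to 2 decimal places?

Term probabilities: M 0.6895, M+2 0.2817, M+4 0.0288. Base peak = M.
P(M) = C(2,0) × 0.83037^2 × 0.16963^0 = 1 × 0.68951434 × 1.0000 = 0.689514 (base)
P(M+2) = C(2,1) × 0.83037^1 × 0.16963^1 = 2 × 0.83037 × 0.16963 = 0.281711
Relative intensity = 0.281711 / 0.689514 × 100 = 40.86

40.86%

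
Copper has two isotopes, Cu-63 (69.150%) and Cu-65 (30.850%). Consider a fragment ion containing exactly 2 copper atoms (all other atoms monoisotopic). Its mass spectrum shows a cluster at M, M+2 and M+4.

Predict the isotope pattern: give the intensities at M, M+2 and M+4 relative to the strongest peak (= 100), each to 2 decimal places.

100.00 : 89.23 : 19.90

Each Cu atom is independently Cu-63 (p = 0.69150) or Cu-65 (q = 0.30850); the cluster is the binomial expansion (p + q)^2.
P(M) = 0.69150^2 = 0.478172
P(M+2) = 2 × 0.69150^1 × 0.30850^1 = 0.426656
P(M+4) = 0.30850^2 = 0.095172
The M peak is largest (0.478172); scaling to 100 gives 100.00 : 89.23 : 19.90.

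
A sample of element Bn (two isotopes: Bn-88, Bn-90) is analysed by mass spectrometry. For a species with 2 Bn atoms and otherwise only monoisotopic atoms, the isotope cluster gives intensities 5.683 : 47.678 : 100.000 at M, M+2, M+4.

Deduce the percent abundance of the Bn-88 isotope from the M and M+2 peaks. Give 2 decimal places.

If p is the fraction of Bn that is Bn-88, then I(M+2)/I(M) = [C(2,1)·p^1·(1−p)] / p^2 = 2·(1−p)/p = 47.678/5.683 = 8.3896
(1−p)/p = 8.3896/2 = 4.1948  ⇒  p = 1/(1 + 4.1948) = 0.1925
Bn-88: 19.25%, Bn-90: 80.75%.

19.25%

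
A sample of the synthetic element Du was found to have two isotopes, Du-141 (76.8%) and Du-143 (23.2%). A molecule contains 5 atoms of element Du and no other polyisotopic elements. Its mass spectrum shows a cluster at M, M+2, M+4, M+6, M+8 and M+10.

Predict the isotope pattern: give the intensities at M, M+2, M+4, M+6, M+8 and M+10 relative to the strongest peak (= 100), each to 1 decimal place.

66.2 : 100.0 : 60.4 : 18.3 : 2.8 : 0.2

Expanding (0.768 + 0.232)^5:
P(M) = 0.768^5 = 0.267181
P(M+2) = 5 × 0.768^4 × 0.232^1 = 0.403555
P(M+4) = 10 × 0.768^3 × 0.232^2 = 0.243815
P(M+6) = 10 × 0.768^2 × 0.232^3 = 0.073652
P(M+8) = 5 × 0.768^1 × 0.232^4 = 0.011125
P(M+10) = 0.232^5 = 0.000672
The M+2 peak is largest (0.403555); scaling to 100 gives 66.2 : 100.0 : 60.4 : 18.3 : 2.8 : 0.2.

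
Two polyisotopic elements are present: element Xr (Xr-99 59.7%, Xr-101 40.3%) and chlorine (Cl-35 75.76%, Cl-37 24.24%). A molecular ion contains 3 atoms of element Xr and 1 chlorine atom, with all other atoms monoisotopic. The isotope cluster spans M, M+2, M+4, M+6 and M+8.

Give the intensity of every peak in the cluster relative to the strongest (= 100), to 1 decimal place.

Element Xr pattern (n=3): 0.21277617 : 0.43089848 : 0.29087452 : 0.06545083
Chlorine pattern (n=1): 0.7576 : 0.2424
Convolve the two distributions (both contribute in 2-u steps):
  M: 0.21277617×0.7576 = 0.161199
  M+2: 0.21277617×0.2424 + 0.43089848×0.7576 = 0.378026
  M+4: 0.43089848×0.2424 + 0.29087452×0.7576 = 0.324816
  M+6: 0.29087452×0.2424 + 0.06545083×0.7576 = 0.120094
  M+8: 0.06545083×0.2424 = 0.015865
Scale to base peak (0.378026) = 100: 42.6 : 100.0 : 85.9 : 31.8 : 4.2

42.6 : 100.0 : 85.9 : 31.8 : 4.2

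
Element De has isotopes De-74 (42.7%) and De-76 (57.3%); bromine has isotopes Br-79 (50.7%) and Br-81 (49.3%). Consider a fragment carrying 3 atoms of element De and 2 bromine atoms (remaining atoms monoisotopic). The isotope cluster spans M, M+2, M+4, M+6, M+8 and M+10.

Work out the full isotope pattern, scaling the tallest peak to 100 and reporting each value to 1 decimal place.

6.0 : 35.7 : 84.7 : 100.0 : 58.6 : 13.7

Element De pattern (n=3): 0.07785448 : 0.31342355 : 0.42058945 : 0.18813252
Bromine pattern (n=2): 0.257049 : 0.499902 : 0.243049
Convolve the two distributions (both contribute in 2-u steps):
  M: 0.07785448×0.257049 = 0.020012
  M+2: 0.07785448×0.499902 + 0.31342355×0.257049 = 0.119485
  M+4: 0.07785448×0.243049 + 0.31342355×0.499902 + 0.42058945×0.257049 = 0.283716
  M+6: 0.31342355×0.243049 + 0.42058945×0.499902 + 0.18813252×0.257049 = 0.334790
  M+8: 0.42058945×0.243049 + 0.18813252×0.499902 = 0.196272
  M+10: 0.18813252×0.243049 = 0.045725
Scale to base peak (0.334790) = 100: 6.0 : 35.7 : 84.7 : 100.0 : 58.6 : 13.7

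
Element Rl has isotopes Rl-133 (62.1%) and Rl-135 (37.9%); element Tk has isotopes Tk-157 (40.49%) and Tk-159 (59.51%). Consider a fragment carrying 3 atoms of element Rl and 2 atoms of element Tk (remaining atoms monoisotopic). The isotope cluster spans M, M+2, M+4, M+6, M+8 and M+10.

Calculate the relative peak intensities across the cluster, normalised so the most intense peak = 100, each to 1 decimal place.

Element Rl pattern (n=3): 0.23948306 : 0.43847382 : 0.26760318 : 0.05443994
Element Tk pattern (n=2): 0.16394401 : 0.48191198 : 0.35414401
Convolve the two distributions (both contribute in 2-u steps):
  M: 0.23948306×0.16394401 = 0.039262
  M+2: 0.23948306×0.48191198 + 0.43847382×0.16394401 = 0.187295
  M+4: 0.23948306×0.35414401 + 0.43847382×0.48191198 + 0.26760318×0.16394401 = 0.339989
  M+6: 0.43847382×0.35414401 + 0.26760318×0.48191198 + 0.05443994×0.16394401 = 0.293169
  M+8: 0.26760318×0.35414401 + 0.05443994×0.48191198 = 0.121005
  M+10: 0.05443994×0.35414401 = 0.019280
Scale to base peak (0.339989) = 100: 11.5 : 55.1 : 100.0 : 86.2 : 35.6 : 5.7

11.5 : 55.1 : 100.0 : 86.2 : 35.6 : 5.7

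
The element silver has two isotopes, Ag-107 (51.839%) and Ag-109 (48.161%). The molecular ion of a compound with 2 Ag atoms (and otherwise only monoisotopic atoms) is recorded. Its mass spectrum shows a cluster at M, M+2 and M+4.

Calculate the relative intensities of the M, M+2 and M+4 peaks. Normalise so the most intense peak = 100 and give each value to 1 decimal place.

53.8 : 100.0 : 46.5

The 2 Ag atoms are independent, so intensities follow the terms of (0.51839 + 0.48161)^2.
P(M) = 0.51839^2 = 0.268728
P(M+2) = 2 × 0.51839^1 × 0.48161^1 = 0.499324
P(M+4) = 0.48161^2 = 0.231948
The M+2 peak is largest (0.499324); scaling to 100 gives 53.8 : 100.0 : 46.5.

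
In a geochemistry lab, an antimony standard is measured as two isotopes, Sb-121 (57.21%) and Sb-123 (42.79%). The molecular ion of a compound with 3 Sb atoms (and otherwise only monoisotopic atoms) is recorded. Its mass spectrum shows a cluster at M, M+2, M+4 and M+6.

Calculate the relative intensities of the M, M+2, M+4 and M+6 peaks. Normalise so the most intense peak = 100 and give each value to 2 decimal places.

Each Sb atom is independently Sb-121 (p = 0.5721) or Sb-123 (q = 0.4279); the cluster is the binomial expansion (p + q)^3.
P(M) = 0.5721^3 = 0.187247
P(M+2) = 3 × 0.5721^2 × 0.4279^1 = 0.420153
P(M+4) = 3 × 0.5721^1 × 0.4279^2 = 0.314252
P(M+6) = 0.4279^3 = 0.078348
The M+2 peak is largest (0.420153); scaling to 100 gives 44.57 : 100.00 : 74.79 : 18.65.

44.57 : 100.00 : 74.79 : 18.65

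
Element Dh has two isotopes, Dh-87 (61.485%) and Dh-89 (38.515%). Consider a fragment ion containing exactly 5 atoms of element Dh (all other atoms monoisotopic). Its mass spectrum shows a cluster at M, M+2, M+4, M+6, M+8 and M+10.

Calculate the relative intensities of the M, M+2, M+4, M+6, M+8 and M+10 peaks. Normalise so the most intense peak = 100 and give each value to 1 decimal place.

25.5 : 79.8 : 100.0 : 62.6 : 19.6 : 2.5

The 5 Dh atoms are independent, so intensities follow the terms of (0.61485 + 0.38515)^5.
P(M) = 0.61485^5 = 0.087871
P(M+2) = 5 × 0.61485^4 × 0.38515^1 = 0.275218
P(M+4) = 10 × 0.61485^3 × 0.38515^2 = 0.344800
P(M+6) = 10 × 0.61485^2 × 0.38515^3 = 0.215987
P(M+8) = 5 × 0.61485^1 × 0.38515^4 = 0.067649
P(M+10) = 0.38515^5 = 0.008475
The M+4 peak is largest (0.344800); scaling to 100 gives 25.5 : 79.8 : 100.0 : 62.6 : 19.6 : 2.5.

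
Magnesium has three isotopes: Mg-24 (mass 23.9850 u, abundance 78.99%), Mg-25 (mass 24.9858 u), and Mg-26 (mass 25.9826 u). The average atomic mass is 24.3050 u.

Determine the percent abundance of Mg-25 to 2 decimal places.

Let x and y be the fractions of Mg-25 and Mg-26. Then x + y = 1 − 0.7899 = 0.2101 and 24.9858x + 25.9826y = 24.3050 − 0.7899×23.9850 = 5.3592485.
Substituting: 24.9858x + 25.9826(0.2101 − x) = 5.3592485
(24.9858 − 25.9826)x = -0.09969576  ⇒  x = 0.10002, y = 0.11008
Mg-25: 10.00%, Mg-26: 11.01%.

10.00%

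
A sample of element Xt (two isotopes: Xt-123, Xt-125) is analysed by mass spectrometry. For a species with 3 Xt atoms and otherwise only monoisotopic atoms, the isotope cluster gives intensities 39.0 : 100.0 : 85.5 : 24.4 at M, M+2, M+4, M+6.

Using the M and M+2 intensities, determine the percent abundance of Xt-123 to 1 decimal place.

If p is the fraction of Xt that is Xt-123, then I(M+2)/I(M) = [C(3,1)·p^2·(1−p)] / p^3 = 3·(1−p)/p = 100.0/39.0 = 2.5641
(1−p)/p = 2.5641/3 = 0.8547  ⇒  p = 1/(1 + 0.8547) = 0.5392
Xt-123: 53.9%, Xt-125: 46.1%.

53.9%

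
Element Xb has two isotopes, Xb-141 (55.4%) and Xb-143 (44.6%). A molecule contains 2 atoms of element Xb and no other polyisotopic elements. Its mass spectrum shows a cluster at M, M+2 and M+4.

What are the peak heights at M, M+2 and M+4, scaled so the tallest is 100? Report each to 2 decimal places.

62.11 : 100.00 : 40.25

The 2 Xb atoms are independent, so intensities follow the terms of (0.554 + 0.446)^2.
P(M) = 0.554^2 = 0.306916
P(M+2) = 2 × 0.554^1 × 0.446^1 = 0.494168
P(M+4) = 0.446^2 = 0.198916
The M+2 peak is largest (0.494168); scaling to 100 gives 62.11 : 100.00 : 40.25.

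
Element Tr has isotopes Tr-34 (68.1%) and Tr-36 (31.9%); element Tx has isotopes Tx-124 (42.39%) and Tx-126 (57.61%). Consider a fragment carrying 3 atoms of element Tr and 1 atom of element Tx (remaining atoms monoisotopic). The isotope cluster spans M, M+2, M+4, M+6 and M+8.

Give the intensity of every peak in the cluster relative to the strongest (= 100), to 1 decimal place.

36.2 : 100.0 : 92.9 : 36.1 : 5.1

Element Tr pattern (n=3): 0.31582124 : 0.44381928 : 0.20789772 : 0.03246176
Element Tx pattern (n=1): 0.4239 : 0.5761
Convolve the two distributions (both contribute in 2-u steps):
  M: 0.31582124×0.4239 = 0.133877
  M+2: 0.31582124×0.5761 + 0.44381928×0.4239 = 0.370080
  M+4: 0.44381928×0.5761 + 0.20789772×0.4239 = 0.343812
  M+6: 0.20789772×0.5761 + 0.03246176×0.4239 = 0.133530
  M+8: 0.03246176×0.5761 = 0.018701
Scale to base peak (0.370080) = 100: 36.2 : 100.0 : 92.9 : 36.1 : 5.1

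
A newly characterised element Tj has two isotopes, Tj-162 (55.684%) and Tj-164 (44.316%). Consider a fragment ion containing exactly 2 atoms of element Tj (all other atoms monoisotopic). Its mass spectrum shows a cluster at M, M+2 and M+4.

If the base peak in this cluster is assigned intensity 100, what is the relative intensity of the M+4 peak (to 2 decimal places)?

39.79

(0.55684 + 0.44316)^2 gives M 0.3101, M+2 0.4935, M+4 0.1964; the largest is M+2.
P(M+2) = C(2,1) × 0.55684^1 × 0.44316^1 = 2 × 0.55684 × 0.44316 = 0.493538 (base)
P(M+4) = C(2,2) × 0.55684^0 × 0.44316^2 = 1 × 1.0000 × 0.19639079 = 0.196391
Relative intensity = 0.196391 / 0.493538 × 100 = 39.79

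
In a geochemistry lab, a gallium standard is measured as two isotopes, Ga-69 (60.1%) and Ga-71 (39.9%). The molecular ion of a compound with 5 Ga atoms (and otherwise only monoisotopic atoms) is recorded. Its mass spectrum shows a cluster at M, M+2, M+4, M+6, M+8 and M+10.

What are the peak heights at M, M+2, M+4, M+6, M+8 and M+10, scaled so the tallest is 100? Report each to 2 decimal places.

22.69 : 75.31 : 100.00 : 66.39 : 22.04 : 2.93

Each Ga atom is independently Ga-69 (p = 0.601) or Ga-71 (q = 0.399); the cluster is the binomial expansion (p + q)^5.
P(M) = 0.601^5 = 0.078410
P(M+2) = 5 × 0.601^4 × 0.399^1 = 0.260280
P(M+4) = 10 × 0.601^3 × 0.399^2 = 0.345596
P(M+6) = 10 × 0.601^2 × 0.399^3 = 0.229439
P(M+8) = 5 × 0.601^1 × 0.399^4 = 0.076162
P(M+10) = 0.399^5 = 0.010113
The M+4 peak is largest (0.345596); scaling to 100 gives 22.69 : 75.31 : 100.00 : 66.39 : 22.04 : 2.93.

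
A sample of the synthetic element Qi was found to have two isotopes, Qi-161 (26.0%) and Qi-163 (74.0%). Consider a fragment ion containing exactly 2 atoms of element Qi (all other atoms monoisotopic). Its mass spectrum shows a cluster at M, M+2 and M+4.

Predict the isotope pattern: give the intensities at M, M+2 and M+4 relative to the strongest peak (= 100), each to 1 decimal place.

The 2 Qi atoms are independent, so intensities follow the terms of (0.260 + 0.740)^2.
P(M) = 0.260^2 = 0.067600
P(M+2) = 2 × 0.260^1 × 0.740^1 = 0.384800
P(M+4) = 0.740^2 = 0.547600
The M+4 peak is largest (0.547600); scaling to 100 gives 12.3 : 70.3 : 100.0.

12.3 : 70.3 : 100.0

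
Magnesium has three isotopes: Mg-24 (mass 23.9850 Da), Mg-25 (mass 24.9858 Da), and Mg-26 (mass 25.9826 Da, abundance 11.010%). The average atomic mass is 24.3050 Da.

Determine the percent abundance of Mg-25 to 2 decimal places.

The remaining 88.990% is split between Mg-24 (fraction x) and Mg-25 (fraction 0.88990 − x).
Substituting: 23.9850x + 24.9858(0.88990 − x) = 21.44431574
(23.9850 − 24.9858)x = -0.79054768  ⇒  x = 0.78992, y = 0.09998
Mg-24: 78.99%, Mg-25: 10.00%.

10.00%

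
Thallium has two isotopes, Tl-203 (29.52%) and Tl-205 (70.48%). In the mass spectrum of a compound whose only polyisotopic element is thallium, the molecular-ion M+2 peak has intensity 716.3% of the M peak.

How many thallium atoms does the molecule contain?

For n independent Tl atoms, I(M+2)/I(M) = n · (abundance Tl-205) / (abundance Tl-203) = n · 0.7048/0.2952.
n = 7.163 × 0.2952/0.7048 = 3.00 ≈ 3

3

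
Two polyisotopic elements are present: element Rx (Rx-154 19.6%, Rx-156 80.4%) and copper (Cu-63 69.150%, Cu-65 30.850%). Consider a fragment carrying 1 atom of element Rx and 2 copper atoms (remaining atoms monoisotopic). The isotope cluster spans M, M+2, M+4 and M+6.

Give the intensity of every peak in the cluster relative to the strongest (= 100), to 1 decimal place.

20.0 : 100.0 : 77.3 : 16.3

Element Rx pattern (n=1): 0.1960 : 0.8040
Copper pattern (n=2): 0.47817225 : 0.4266555 : 0.09517225
Convolve the two distributions (both contribute in 2-u steps):
  M: 0.1960×0.47817225 = 0.093722
  M+2: 0.1960×0.4266555 + 0.8040×0.47817225 = 0.468075
  M+4: 0.1960×0.09517225 + 0.8040×0.4266555 = 0.361685
  M+6: 0.8040×0.09517225 = 0.076518
Scale to base peak (0.468075) = 100: 20.0 : 100.0 : 77.3 : 16.3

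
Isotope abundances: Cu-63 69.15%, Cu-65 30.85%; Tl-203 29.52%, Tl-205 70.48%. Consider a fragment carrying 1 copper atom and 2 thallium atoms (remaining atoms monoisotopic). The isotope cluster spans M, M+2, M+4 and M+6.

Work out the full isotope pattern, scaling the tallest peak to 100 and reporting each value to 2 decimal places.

Copper pattern (n=1): 0.6915 : 0.3085
Thallium pattern (n=2): 0.08714304 : 0.41611392 : 0.49674304
Convolve the two distributions (both contribute in 2-u steps):
  M: 0.6915×0.08714304 = 0.060259
  M+2: 0.6915×0.41611392 + 0.3085×0.08714304 = 0.314626
  M+4: 0.6915×0.49674304 + 0.3085×0.41611392 = 0.471869
  M+6: 0.3085×0.49674304 = 0.153245
Scale to base peak (0.471869) = 100: 12.77 : 66.68 : 100.00 : 32.48

12.77 : 66.68 : 100.00 : 32.48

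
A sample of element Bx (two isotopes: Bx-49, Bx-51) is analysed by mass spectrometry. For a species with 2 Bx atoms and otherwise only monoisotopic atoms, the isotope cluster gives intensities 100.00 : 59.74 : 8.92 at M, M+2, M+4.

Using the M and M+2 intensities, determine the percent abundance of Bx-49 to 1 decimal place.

77.0%

Let p = fractional abundance of Bx-49. I(M+2)/I(M) = [C(2,1)·p^1·(1−p)] / p^2 = 2·(1−p)/p = 59.74/100.00 = 0.5974
(1−p)/p = 0.5974/2 = 0.2987  ⇒  p = 1/(1 + 0.2987) = 0.7700
Bx-49: 77.0%, Bx-51: 23.0%.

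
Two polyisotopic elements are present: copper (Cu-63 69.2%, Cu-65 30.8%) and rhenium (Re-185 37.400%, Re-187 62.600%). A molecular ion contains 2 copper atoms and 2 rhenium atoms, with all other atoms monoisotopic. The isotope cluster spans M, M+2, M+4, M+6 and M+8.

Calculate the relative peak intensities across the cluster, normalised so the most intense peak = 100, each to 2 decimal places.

16.72 : 70.87 : 100.00 : 52.80 : 9.28

Copper pattern (n=2): 0.478864 : 0.426272 : 0.094864
Rhenium pattern (n=2): 0.139876 : 0.468248 : 0.391876
Convolve the two distributions (both contribute in 2-u steps):
  M: 0.478864×0.139876 = 0.066982
  M+2: 0.478864×0.468248 + 0.426272×0.139876 = 0.283852
  M+4: 0.478864×0.391876 + 0.426272×0.468248 + 0.094864×0.139876 = 0.400526
  M+6: 0.426272×0.391876 + 0.094864×0.468248 = 0.211466
  M+8: 0.094864×0.391876 = 0.037175
Scale to base peak (0.400526) = 100: 16.72 : 70.87 : 100.00 : 52.80 : 9.28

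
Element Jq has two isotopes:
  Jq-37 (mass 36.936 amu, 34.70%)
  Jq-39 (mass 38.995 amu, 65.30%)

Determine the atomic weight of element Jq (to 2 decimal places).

38.28 amu

Weight each isotope mass by its fractional abundance: 0.3470 × 36.936 + 0.6530 × 38.995
= 12.8168 + 25.4637 = 38.2805 amu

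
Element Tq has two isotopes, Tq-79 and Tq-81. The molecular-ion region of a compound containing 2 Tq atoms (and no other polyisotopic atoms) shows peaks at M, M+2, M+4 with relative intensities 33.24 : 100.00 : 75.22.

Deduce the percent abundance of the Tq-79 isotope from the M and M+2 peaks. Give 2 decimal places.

Let p = fractional abundance of Tq-79. I(M+2)/I(M) = [C(2,1)·p^1·(1−p)] / p^2 = 2·(1−p)/p = 100.00/33.24 = 3.0084
(1−p)/p = 3.0084/2 = 1.5042  ⇒  p = 1/(1 + 1.5042) = 0.3993
Tq-79: 39.93%, Tq-81: 60.07%.

39.93%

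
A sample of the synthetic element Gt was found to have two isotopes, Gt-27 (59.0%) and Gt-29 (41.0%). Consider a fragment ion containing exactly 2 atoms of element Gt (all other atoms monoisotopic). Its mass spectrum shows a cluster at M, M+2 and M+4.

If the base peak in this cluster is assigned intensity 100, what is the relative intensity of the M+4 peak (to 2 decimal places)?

34.75

(0.590 + 0.410)^2 gives M 0.3481, M+2 0.4838, M+4 0.1681; the largest is M+2.
P(M+2) = C(2,1) × 0.590^1 × 0.410^1 = 2 × 0.5900 × 0.4100 = 0.483800 (base)
P(M+4) = C(2,2) × 0.590^0 × 0.410^2 = 1 × 1.0000 × 0.1681 = 0.168100
Relative intensity = 0.168100 / 0.483800 × 100 = 34.75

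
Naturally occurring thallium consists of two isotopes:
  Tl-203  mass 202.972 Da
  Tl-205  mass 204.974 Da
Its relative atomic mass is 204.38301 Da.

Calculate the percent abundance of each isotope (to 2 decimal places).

Let x be the fractional abundance of Tl-203; then Tl-205 has abundance 1 − x.
202.972·x + 204.974·(1 − x) = 204.38301
(202.972 − 204.974)·x = 204.38301 − 204.974
x = -0.59099 / -2.002 = 0.29520 → 29.52% Tl-203, 70.48% Tl-205.

Tl-203: 29.52%, Tl-205: 70.48%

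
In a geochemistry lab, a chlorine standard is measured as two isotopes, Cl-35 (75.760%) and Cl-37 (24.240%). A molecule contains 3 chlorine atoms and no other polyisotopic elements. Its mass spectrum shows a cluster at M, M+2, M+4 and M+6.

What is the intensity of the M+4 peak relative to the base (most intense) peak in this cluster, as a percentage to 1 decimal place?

30.7%

Term probabilities: M 0.4348, M+2 0.4174, M+4 0.1335, M+6 0.0142. Base peak = M.
P(M) = C(3,0) × 0.75760^3 × 0.24240^0 = 1 × 0.4348304 × 1.0000 = 0.434830 (base)
P(M+4) = C(3,2) × 0.75760^1 × 0.24240^2 = 3 × 0.7576 × 0.05875776 = 0.133545
Relative intensity = 0.133545 / 0.434830 × 100 = 30.7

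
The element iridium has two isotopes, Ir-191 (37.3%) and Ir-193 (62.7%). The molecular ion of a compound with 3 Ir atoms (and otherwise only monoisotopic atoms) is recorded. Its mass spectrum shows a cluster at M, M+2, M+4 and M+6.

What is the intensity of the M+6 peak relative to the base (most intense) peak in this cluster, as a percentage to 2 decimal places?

56.03%

(0.373 + 0.627)^3 gives M 0.0519, M+2 0.2617, M+4 0.4399, M+6 0.2465; the largest is M+4.
P(M+4) = C(3,2) × 0.373^1 × 0.627^2 = 3 × 0.3730 × 0.393129 = 0.439911 (base)
P(M+6) = C(3,3) × 0.373^0 × 0.627^3 = 1 × 1.0000 × 0.24649188 = 0.246492
Relative intensity = 0.246492 / 0.439911 × 100 = 56.03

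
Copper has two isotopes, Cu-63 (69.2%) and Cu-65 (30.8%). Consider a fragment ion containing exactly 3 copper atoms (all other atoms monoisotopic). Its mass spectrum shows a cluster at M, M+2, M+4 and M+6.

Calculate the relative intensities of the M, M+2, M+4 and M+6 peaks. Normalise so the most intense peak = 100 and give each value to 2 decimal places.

74.89 : 100.00 : 44.51 : 6.60

Each Cu atom is independently Cu-63 (p = 0.692) or Cu-65 (q = 0.308); the cluster is the binomial expansion (p + q)^3.
P(M) = 0.692^3 = 0.331374
P(M+2) = 3 × 0.692^2 × 0.308^1 = 0.442470
P(M+4) = 3 × 0.692^1 × 0.308^2 = 0.196938
P(M+6) = 0.308^3 = 0.029218
The M+2 peak is largest (0.442470); scaling to 100 gives 74.89 : 100.00 : 44.51 : 6.60.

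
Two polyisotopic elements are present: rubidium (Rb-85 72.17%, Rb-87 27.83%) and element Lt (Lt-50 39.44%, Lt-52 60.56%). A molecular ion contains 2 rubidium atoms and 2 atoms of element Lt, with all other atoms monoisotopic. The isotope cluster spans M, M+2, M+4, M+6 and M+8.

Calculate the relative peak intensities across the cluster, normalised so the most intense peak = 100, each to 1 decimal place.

Rubidium pattern (n=2): 0.52085089 : 0.40169822 : 0.07745089
Element Lt pattern (n=2): 0.15555136 : 0.47769728 : 0.36675136
Convolve the two distributions (both contribute in 2-u steps):
  M: 0.52085089×0.15555136 = 0.081019
  M+2: 0.52085089×0.47769728 + 0.40169822×0.15555136 = 0.311294
  M+4: 0.52085089×0.36675136 + 0.40169822×0.47769728 + 0.07745089×0.15555136 = 0.394961
  M+6: 0.40169822×0.36675136 + 0.07745089×0.47769728 = 0.184321
  M+8: 0.07745089×0.36675136 = 0.028405
Scale to base peak (0.394961) = 100: 20.5 : 78.8 : 100.0 : 46.7 : 7.2

20.5 : 78.8 : 100.0 : 46.7 : 7.2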